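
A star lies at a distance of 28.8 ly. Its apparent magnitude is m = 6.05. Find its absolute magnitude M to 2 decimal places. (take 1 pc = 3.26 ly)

d = 28.8 ly / 3.26 = 8.834 pc
5 log₁₀(d/10 pc) = 5 log₁₀(8.834) − 5 = -0.269
M = m − 5 log₁₀(d/10) = 6.05 + 0.269 = 6.319

M ≈ 6.32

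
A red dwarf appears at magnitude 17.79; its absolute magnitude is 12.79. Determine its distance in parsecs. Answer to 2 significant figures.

μ = m − M = 5.000
m − M = 5 log₁₀ d − 5
log₁₀ d = (m − M)/5 + 1 = 2.0000
d = 10^2.0000 = 100.0 pc

d ≈ 100 pc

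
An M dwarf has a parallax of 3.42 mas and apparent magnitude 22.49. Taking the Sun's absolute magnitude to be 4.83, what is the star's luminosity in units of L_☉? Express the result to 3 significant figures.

L/L_☉ ≈ 7.38×10^-5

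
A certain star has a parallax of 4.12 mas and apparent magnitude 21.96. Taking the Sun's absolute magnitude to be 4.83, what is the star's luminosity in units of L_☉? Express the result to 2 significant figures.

d = 1/p = 1000/4.12 mas = 242.7 pc
M = m − 5 log₁₀ d + 5 = 21.96 − 5·2.3851 + 5 = 15.034
M − M_☉ = 15.034 − 4.83 = 10.204
L/L_☉ = 10^(−0.4 × 10.204) = 8.283×10^-5

L/L_☉ ≈ 8.3×10^-5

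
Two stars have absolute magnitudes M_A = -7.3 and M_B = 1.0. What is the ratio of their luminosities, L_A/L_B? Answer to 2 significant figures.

L_A/L_B ≈ 2100

ΔM = M_A − M_B = -8.3
L_A/L_B = 10^(−0.4 ΔM) = 10^3.320 = 2089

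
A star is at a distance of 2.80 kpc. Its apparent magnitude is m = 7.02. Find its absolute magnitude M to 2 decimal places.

M ≈ -5.22

d = 2.80 kpc = 2800 pc
5 log₁₀(d/10 pc) = 5 log₁₀(2800) − 5 = 12.236
M = m − 5 log₁₀(d/10) = 7.02 − 12.236 = -5.216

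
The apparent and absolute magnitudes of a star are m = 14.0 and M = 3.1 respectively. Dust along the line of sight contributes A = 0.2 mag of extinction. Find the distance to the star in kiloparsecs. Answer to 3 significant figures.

d ≈ 1.38 kpc

m − M = 5 log₁₀(d/10 pc) + A  ⇒  14.0 − (3.1) − 0.2 = 5 log₁₀(d/10)
10.700 = 5 log₁₀(d/10)
log₁₀ d = (m − M − A)/5 + 1 = 3.1400
d = 10^3.1400 = 1380 pc
= 1.380 kpc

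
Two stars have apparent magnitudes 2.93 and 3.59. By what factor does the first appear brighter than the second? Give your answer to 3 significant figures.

1.84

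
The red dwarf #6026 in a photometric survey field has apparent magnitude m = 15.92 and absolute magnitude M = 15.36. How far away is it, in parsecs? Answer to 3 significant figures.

Distance modulus: m − M = 15.92 − (15.36) = 0.560
m − M = 5 log₁₀ d − 5
log₁₀ d = (m − M)/5 + 1 = 1.1120
d = 10^1.1120 = 12.94 pc

d ≈ 12.9 pc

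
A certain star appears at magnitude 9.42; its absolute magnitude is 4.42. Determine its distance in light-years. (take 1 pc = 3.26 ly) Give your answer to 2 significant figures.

d ≈ 330 ly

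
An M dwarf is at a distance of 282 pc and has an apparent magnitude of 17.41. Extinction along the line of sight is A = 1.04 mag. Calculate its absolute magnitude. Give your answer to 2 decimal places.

M ≈ 9.12

5 log₁₀(d/10 pc) = 5 log₁₀(282.0) − 5 = 7.251
M = m − 5 log₁₀(d/10) − A = 17.41 − 7.251 − 1.04 = 9.119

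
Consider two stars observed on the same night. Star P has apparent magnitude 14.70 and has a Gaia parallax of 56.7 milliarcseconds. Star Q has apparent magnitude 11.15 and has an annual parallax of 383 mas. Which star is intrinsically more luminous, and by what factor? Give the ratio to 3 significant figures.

Star P is more luminous, by a factor of 1.73.

Star P: p = 56.7 mas = 0.0567″ → d = 1/p = 17.64 pc
Star P: M = m − 5 log₁₀ d + 5 = 14.70 − 5·1.2464 + 5 = 13.468
Star Q: p = 383 mas = 0.383″ → d = 1/p = 2.611 pc
Star Q: M = m − 5 log₁₀ d + 5 = 11.15 − 5·0.4168 + 5 = 14.066
ΔM = M_P − M_Q = 13.468 − (14.066) = -0.598; smaller M is more luminous → Star P.
L ratio = 10^(0.4 |ΔM|) = 10^0.239 = 1.735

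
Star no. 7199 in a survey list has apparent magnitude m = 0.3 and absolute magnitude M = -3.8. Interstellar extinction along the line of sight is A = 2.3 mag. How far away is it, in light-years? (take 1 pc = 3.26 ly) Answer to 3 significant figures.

d ≈ 74.7 ly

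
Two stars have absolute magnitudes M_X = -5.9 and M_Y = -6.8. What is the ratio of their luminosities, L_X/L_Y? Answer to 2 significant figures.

ΔM = M_X − M_Y = 0.9
L_X/L_Y = 10^(−0.4 ΔM) = 10^-0.360 = 0.4365

L_X/L_Y ≈ 0.44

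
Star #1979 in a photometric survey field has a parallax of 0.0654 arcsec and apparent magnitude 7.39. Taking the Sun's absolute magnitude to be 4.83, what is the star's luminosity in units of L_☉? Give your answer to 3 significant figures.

d = 1/p = 1/0.0654″ = 15.29 pc
M = m − 5 log₁₀ d + 5 = 7.39 − 5·1.1844 + 5 = 6.468
M − M_☉ = 6.468 − 4.83 = 1.638
L/L_☉ = 10^(−0.4 × 1.638) = 0.2212

L/L_☉ ≈ 0.221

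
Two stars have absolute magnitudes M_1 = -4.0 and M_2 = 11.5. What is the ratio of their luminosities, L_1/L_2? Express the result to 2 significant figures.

ΔM = M_1 − M_2 = -15.5
L_1/L_2 = 10^(−0.4 ΔM) = 10^6.200 = 1.585×10^6

L_1/L_2 ≈ 1.6×10^6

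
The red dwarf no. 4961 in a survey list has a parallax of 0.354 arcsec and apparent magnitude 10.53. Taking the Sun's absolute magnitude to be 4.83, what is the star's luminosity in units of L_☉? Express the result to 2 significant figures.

d = 1/p = 1/0.354″ = 2.825 pc
M = m − 5 log₁₀ d + 5 = 10.53 − 5·0.4510 + 5 = 13.275
M − M_☉ = 13.275 − 4.83 = 8.445
L/L_☉ = 10^(−0.4 × 8.445) = 4.188×10^-4

L/L_☉ ≈ 4.2×10^-4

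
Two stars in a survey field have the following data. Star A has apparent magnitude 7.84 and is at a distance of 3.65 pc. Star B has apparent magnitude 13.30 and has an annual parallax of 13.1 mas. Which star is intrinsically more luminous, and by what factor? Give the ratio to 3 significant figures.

Star A: M = m − 5 log₁₀ d + 5 = 7.84 − 5·0.5623 + 5 = 10.029
Star B: p = 13.1 mas = 0.0131″ → d = 1/p = 76.34 pc
Star B: M = m − 5 log₁₀ d + 5 = 13.30 − 5·1.8827 + 5 = 8.886
ΔM = M_A − M_B = 10.029 − (8.886) = 1.142; smaller M is more luminous → Star B.
L ratio = 10^(0.4 |ΔM|) = 10^0.457 = 2.863

Star B is more luminous, by a factor of 2.86.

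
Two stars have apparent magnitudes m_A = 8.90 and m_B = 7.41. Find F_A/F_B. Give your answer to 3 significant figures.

Magnitude difference = 1.49
Flux ratio = 10^(−0.4 Δm) = 10^(−0.4 × 1.49) = 10^-0.596 = 0.2535

F_A/F_B ≈ 0.254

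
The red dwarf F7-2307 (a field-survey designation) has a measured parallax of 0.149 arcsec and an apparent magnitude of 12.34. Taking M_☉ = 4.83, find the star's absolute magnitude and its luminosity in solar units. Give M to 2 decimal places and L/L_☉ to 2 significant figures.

M ≈ 13.21; L/L_☉ ≈ 4.5×10^-4

d = 1/p = 1/0.149″ = 6.711 pc
M = m − 5 log₁₀ d + 5 = 12.34 − 5·0.8268 + 5 = 13.206
M − M_☉ = 13.206 − 4.83 = 8.376
L/L_☉ = 10^(−0.4 × 8.376) = 4.463×10^-4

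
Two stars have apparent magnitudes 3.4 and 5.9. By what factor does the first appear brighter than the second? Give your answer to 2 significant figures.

Magnitude difference = -2.5
Flux ratio = 10^(−0.4 Δm) = 10^(−0.4 × -2.5) = 10^1.000 = 10.00

10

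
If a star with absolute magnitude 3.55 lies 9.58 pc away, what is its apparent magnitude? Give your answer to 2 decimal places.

m = M + 5 log₁₀ d − 5 = 3.55 + 5·0.9814 − 5 = 3.457

m ≈ 3.46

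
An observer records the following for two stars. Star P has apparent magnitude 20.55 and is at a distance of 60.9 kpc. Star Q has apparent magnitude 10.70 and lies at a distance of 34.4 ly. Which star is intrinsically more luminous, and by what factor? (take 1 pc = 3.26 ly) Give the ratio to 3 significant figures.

Star P is more luminous, by a factor of 3820.

Star P: d = 60.9 kpc = 60900 pc
Star P: M = m − 5 log₁₀ d + 5 = 20.55 − 5·4.7846 + 5 = 1.627
Star Q: d = 34.4 ly / 3.26 = 10.55 pc
Star Q: M = m − 5 log₁₀ d + 5 = 10.70 − 5·1.0233 + 5 = 10.583
ΔM = M_P − M_Q = 1.627 − (10.583) = -8.956; smaller M is more luminous → Star P.
L ratio = 10^(0.4 |ΔM|) = 10^3.583 = 3824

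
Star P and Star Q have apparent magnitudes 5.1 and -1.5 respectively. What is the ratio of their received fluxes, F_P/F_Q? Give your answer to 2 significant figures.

Magnitude difference = 6.6
Flux ratio = 10^(−0.4 Δm) = 10^(−0.4 × 6.6) = 10^-2.640 = 2.291×10^-3

F_P/F_Q ≈ 2.3×10^-3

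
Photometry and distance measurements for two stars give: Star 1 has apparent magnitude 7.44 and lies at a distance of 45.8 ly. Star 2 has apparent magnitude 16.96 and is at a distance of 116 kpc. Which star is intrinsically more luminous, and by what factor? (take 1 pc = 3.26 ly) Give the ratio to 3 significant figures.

Star 1: d = 45.8 ly / 3.26 = 14.05 pc
Star 1: M = m − 5 log₁₀ d + 5 = 7.44 − 5·1.1476 + 5 = 6.702
Star 2: d = 116 kpc = 116000 pc
Star 2: M = m − 5 log₁₀ d + 5 = 16.96 − 5·5.0645 + 5 = -3.362
ΔM = M_1 − M_2 = 6.702 − (-3.362) = 10.064; smaller M is more luminous → Star 2.
L ratio = 10^(0.4 |ΔM|) = 10^4.026 = 10610

Star 2 is more luminous, by a factor of 10600.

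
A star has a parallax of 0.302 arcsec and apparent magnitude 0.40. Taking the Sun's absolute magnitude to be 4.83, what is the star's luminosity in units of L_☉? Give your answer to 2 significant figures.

L/L_☉ ≈ 6.5

d = 1/p = 1/0.302″ = 3.311 pc
M = m − 5 log₁₀ d + 5 = 0.40 − 5·0.5200 + 5 = 2.800
M − M_☉ = 2.800 − 4.83 = -2.030
L/L_☉ = 10^(−0.4 × -2.030) = 6.486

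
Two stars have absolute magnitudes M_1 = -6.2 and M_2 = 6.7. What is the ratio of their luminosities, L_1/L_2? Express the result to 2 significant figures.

L_1/L_2 ≈ 140000

ΔM = M_1 − M_2 = -12.9
L_1/L_2 = 10^(−0.4 ΔM) = 10^5.160 = 144500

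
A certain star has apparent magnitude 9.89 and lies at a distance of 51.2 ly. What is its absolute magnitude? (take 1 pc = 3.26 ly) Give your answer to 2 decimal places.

d = 51.2 ly / 3.26 = 15.71 pc
5 log₁₀(d/10 pc) = 5 log₁₀(15.71) − 5 = 0.980
M = m − 5 log₁₀(d/10) = 9.89 − 0.980 = 8.910

M ≈ 8.91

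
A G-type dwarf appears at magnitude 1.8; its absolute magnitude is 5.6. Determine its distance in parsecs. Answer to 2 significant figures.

d ≈ 1.7 pc

μ = m − M = -3.800
m − M = 5 log₁₀ d − 5
log₁₀ d = (m − M)/5 + 1 = 0.2400
d = 10^0.2400 = 1.738 pc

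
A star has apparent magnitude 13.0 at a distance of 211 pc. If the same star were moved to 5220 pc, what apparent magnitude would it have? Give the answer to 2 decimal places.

Flux ∝ 1/d², so Δm = 5 log₁₀(d₂/d₁) = 5 log₁₀(5220/211) = 6.967
m₂ = m₁ + Δm = 13.0 + (6.967) = 19.967

m ≈ 19.97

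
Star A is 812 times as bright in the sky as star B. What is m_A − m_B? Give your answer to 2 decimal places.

m_A − m_B ≈ -7.27

Pogson: Δm = −2.5 log₁₀(ratio) = −2.5 log₁₀(812) = −2.5 × 2.9096 = -7.274
Star A is brighter, so it has the smaller magnitude: the difference is negative.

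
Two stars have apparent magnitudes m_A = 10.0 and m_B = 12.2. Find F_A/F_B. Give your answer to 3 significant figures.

Magnitude difference = -2.2
Flux ratio = 10^(−0.4 Δm) = 10^(−0.4 × -2.2) = 10^0.880 = 7.586

F_A/F_B ≈ 7.59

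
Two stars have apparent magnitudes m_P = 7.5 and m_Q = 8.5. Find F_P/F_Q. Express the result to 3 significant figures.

F_P/F_Q ≈ 2.51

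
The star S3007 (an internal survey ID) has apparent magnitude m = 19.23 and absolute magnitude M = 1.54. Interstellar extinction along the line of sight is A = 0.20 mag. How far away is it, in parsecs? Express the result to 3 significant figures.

d ≈ 31500 pc

m − M = 5 log₁₀(d/10 pc) + A  ⇒  19.23 − (1.54) − 0.20 = 5 log₁₀(d/10)
17.490 = 5 log₁₀(d/10)
log₁₀ d = (m − M − A)/5 + 1 = 4.4980
d = 10^4.4980 = 31480 pc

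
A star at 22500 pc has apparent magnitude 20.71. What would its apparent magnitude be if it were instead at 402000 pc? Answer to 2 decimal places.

m ≈ 26.97

Flux ∝ 1/d², so Δm = 5 log₁₀(d₂/d₁) = 5 log₁₀(402000/22500) = 6.260
m₂ = m₁ + Δm = 20.71 + (6.260) = 26.970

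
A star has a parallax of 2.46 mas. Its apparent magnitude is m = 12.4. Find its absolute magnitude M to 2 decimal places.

p = 2.46 mas = 2.46×10^-3″ → d = 1/p = 406.5 pc
5 log₁₀(d/10 pc) = 5 log₁₀(406.5) − 5 = 8.045
M = m − 5 log₁₀(d/10) = 12.4 − 8.045 = 4.355

M ≈ 4.35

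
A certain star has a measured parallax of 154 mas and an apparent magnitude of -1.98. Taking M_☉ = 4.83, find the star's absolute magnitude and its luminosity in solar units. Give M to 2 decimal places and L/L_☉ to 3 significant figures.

M ≈ -1.04; L/L_☉ ≈ 223

d = 1/p = 1000/154 mas = 6.494 pc
M = m − 5 log₁₀ d + 5 = -1.98 − 5·0.8125 + 5 = -1.042
M − M_☉ = -1.042 − 4.83 = -5.872
L/L_☉ = 10^(−0.4 × -5.872) = 223.3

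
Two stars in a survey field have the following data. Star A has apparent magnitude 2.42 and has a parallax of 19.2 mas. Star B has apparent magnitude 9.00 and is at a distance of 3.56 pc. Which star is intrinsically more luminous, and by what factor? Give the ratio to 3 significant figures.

Star A is more luminous, by a factor of 91700.

Star A: p = 19.2 mas = 0.0192″ → d = 1/p = 52.08 pc
Star A: M = m − 5 log₁₀ d + 5 = 2.42 − 5·1.7167 + 5 = -1.163
Star B: M = m − 5 log₁₀ d + 5 = 9.00 − 5·0.5514 + 5 = 11.243
ΔM = M_A − M_B = -1.163 − (11.243) = -12.406; smaller M is more luminous → Star A.
L ratio = 10^(0.4 |ΔM|) = 10^4.962 = 91730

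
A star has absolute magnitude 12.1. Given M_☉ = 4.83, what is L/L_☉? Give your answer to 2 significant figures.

L/L_☉ ≈ 1.2×10^-3

M − M_☉ = 12.1 − 4.83 = 7.270
L/L_☉ = 10^(−0.4 (M − M_☉)) = 10^-2.908 = 1.236×10^-3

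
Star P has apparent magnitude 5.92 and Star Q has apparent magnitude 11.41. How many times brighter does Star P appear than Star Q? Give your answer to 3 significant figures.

157

Magnitude difference = -5.49
Flux ratio = 10^(−0.4 Δm) = 10^(−0.4 × -5.49) = 10^2.196 = 157.0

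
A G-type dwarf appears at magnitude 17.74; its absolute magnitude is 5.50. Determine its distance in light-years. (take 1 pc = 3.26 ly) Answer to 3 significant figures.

d ≈ 9150 ly

Distance modulus: m − M = 17.74 − (5.50) = 12.240
m − M = 5 log₁₀ d − 5
log₁₀ d = (m − M)/5 + 1 = 3.4480
d = 10^3.4480 = 2805 pc
= 9146 ly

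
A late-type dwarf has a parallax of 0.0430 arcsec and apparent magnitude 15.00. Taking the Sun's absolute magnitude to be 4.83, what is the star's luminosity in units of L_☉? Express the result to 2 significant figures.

d = 1/p = 1/0.0430″ = 23.26 pc
M = m − 5 log₁₀ d + 5 = 15.00 − 5·1.3665 + 5 = 13.167
M − M_☉ = 13.167 − 4.83 = 8.337
L/L_☉ = 10^(−0.4 × 8.337) = 4.624×10^-4

L/L_☉ ≈ 4.6×10^-4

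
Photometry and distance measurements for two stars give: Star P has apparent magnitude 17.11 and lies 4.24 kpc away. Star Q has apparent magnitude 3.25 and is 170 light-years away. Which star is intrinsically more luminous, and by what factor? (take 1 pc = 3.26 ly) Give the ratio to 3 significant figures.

Star P: d = 4.24 kpc = 4240 pc
Star P: M = m − 5 log₁₀ d + 5 = 17.11 − 5·3.6274 + 5 = 3.973
Star Q: d = 170 ly / 3.26 = 52.15 pc
Star Q: M = m − 5 log₁₀ d + 5 = 3.25 − 5·1.7172 + 5 = -0.336
ΔM = M_P − M_Q = 3.973 − (-0.336) = 4.309; smaller M is more luminous → Star Q.
L ratio = 10^(0.4 |ΔM|) = 10^1.724 = 52.93

Star Q is more luminous, by a factor of 52.9.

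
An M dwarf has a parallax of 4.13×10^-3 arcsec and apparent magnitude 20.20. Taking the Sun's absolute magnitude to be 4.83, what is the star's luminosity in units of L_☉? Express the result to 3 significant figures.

L/L_☉ ≈ 4.17×10^-4

d = 1/p = 1/4.13×10^-3″ = 242.1 pc
M = m − 5 log₁₀ d + 5 = 20.20 − 5·2.3840 + 5 = 13.280
M − M_☉ = 13.280 − 4.83 = 8.450
L/L_☉ = 10^(−0.4 × 8.450) = 4.170×10^-4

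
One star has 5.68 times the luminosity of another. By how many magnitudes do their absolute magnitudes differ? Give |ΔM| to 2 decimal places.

Pogson: ΔM = −2.5 log₁₀(ratio) = −2.5 log₁₀(5.68) = −2.5 × 0.7543 = -1.886

|ΔM| ≈ 1.89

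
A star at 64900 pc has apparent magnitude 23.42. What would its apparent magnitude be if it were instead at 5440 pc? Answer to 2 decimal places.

m ≈ 18.04

Flux ∝ 1/d², so Δm = 5 log₁₀(d₂/d₁) = 5 log₁₀(5440/64900) = -5.383
m₂ = m₁ + Δm = 23.42 + (-5.383) = 18.037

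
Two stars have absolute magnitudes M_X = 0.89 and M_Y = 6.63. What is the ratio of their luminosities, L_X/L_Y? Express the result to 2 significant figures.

ΔM = M_X − M_Y = -5.74
L_X/L_Y = 10^(−0.4 ΔM) = 10^2.296 = 197.7

L_X/L_Y ≈ 200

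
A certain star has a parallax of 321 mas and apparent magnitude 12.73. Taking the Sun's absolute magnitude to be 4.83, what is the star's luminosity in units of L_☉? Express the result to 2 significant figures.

L/L_☉ ≈ 6.7×10^-5

d = 1/p = 1000/321 mas = 3.115 pc
M = m − 5 log₁₀ d + 5 = 12.73 − 5·0.4935 + 5 = 15.263
M − M_☉ = 15.263 − 4.83 = 10.433
L/L_☉ = 10^(−0.4 × 10.433) = 6.714×10^-5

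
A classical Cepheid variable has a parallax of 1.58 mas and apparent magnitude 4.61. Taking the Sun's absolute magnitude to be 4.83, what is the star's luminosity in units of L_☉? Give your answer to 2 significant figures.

L/L_☉ ≈ 4900

d = 1/p = 1000/1.58 mas = 632.9 pc
M = m − 5 log₁₀ d + 5 = 4.61 − 5·2.8013 + 5 = -4.397
M − M_☉ = -4.397 − 4.83 = -9.227
L/L_☉ = 10^(−0.4 × -9.227) = 4906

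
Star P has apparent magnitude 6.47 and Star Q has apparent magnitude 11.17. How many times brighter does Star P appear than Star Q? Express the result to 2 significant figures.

76

Magnitude difference = -4.70
Flux ratio = 10^(−0.4 Δm) = 10^(−0.4 × -4.70) = 10^1.880 = 75.86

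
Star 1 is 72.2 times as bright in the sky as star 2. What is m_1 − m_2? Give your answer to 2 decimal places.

m_1 − m_2 ≈ -4.65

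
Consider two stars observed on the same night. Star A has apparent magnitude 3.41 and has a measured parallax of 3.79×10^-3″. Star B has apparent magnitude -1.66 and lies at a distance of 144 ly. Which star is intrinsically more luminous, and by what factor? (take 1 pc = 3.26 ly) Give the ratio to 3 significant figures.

Star B is more luminous, by a factor of 2.99.

Star A: d = 1/p = 1/3.79×10^-3″ = 263.9 pc
Star A: M = m − 5 log₁₀ d + 5 = 3.41 − 5·2.4214 + 5 = -3.697
Star B: d = 144 ly / 3.26 = 44.17 pc
Star B: M = m − 5 log₁₀ d + 5 = -1.66 − 5·1.6451 + 5 = -4.886
ΔM = M_A − M_B = -3.697 − (-4.886) = 1.189; smaller M is more luminous → Star B.
L ratio = 10^(0.4 |ΔM|) = 10^0.476 = 2.989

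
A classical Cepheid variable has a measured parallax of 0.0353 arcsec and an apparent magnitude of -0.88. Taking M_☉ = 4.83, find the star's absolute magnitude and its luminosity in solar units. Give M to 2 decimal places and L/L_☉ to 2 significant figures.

M ≈ -3.14; L/L_☉ ≈ 1500

d = 1/p = 1/0.0353″ = 28.33 pc
M = m − 5 log₁₀ d + 5 = -0.88 − 5·1.4522 + 5 = -3.141
M − M_☉ = -3.141 − 4.83 = -7.971
L/L_☉ = 10^(−0.4 × -7.971) = 1543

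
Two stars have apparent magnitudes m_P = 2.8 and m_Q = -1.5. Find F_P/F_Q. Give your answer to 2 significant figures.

Magnitude difference = 4.3
Flux ratio = 10^(−0.4 Δm) = 10^(−0.4 × 4.3) = 10^-1.720 = 0.01905

F_P/F_Q ≈ 0.019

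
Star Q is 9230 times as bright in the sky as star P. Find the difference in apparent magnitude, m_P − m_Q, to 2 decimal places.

m_P − m_Q ≈ 9.91

Pogson: Δm = −2.5 log₁₀(ratio) = −2.5 log₁₀(9230) = −2.5 × 3.9652 = -9.913
Star Q is brighter so has the smaller magnitude: m_P − m_Q is positive.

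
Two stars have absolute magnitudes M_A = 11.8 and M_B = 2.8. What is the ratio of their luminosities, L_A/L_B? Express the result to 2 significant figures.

ΔM = M_A − M_B = 9.0
L_A/L_B = 10^(−0.4 ΔM) = 10^-3.600 = 2.512×10^-4

L_A/L_B ≈ 2.5×10^-4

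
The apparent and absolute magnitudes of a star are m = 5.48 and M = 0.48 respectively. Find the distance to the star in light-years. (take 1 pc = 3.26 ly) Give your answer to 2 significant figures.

d ≈ 330 ly

Distance modulus: m − M = 5.48 − (0.48) = 5.000
m − M = 5 log₁₀ d − 5
log₁₀ d = (m − M)/5 + 1 = 2.0000
d = 10^2.0000 = 100.0 pc
= 326.0 ly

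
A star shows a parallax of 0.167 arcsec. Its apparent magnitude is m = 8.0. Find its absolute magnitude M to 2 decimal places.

M ≈ 9.11

d = 1/p = 1/0.167″ = 5.988 pc
5 log₁₀(d/10 pc) = 5 log₁₀(5.988) − 5 = -1.114
M = m − 5 log₁₀(d/10) = 8.0 + 1.114 = 9.114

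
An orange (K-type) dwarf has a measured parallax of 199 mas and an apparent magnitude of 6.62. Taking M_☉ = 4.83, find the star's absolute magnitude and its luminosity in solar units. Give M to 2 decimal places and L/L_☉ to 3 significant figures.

M ≈ 8.11; L/L_☉ ≈ 0.0486

d = 1/p = 1000/199 mas = 5.025 pc
M = m − 5 log₁₀ d + 5 = 6.62 − 5·0.7011 + 5 = 8.114
M − M_☉ = 8.114 − 4.83 = 3.284
L/L_☉ = 10^(−0.4 × 3.284) = 0.04856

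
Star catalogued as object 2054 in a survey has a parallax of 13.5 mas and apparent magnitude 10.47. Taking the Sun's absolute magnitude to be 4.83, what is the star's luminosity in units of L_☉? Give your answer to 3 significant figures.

d = 1/p = 1000/13.5 mas = 74.07 pc
M = m − 5 log₁₀ d + 5 = 10.47 − 5·1.8697 + 5 = 6.122
M − M_☉ = 6.122 − 4.83 = 1.292
L/L_☉ = 10^(−0.4 × 1.292) = 0.3043

L/L_☉ ≈ 0.304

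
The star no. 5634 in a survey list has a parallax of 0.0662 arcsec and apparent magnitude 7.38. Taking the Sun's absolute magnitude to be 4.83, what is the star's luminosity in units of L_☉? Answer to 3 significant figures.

L/L_☉ ≈ 0.218

d = 1/p = 1/0.0662″ = 15.11 pc
M = m − 5 log₁₀ d + 5 = 7.38 − 5·1.1791 + 5 = 6.484
M − M_☉ = 6.484 − 4.83 = 1.654
L/L_☉ = 10^(−0.4 × 1.654) = 0.2179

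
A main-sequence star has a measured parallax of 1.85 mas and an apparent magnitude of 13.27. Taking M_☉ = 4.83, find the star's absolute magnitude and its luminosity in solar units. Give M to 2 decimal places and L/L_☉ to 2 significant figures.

d = 1/p = 1000/1.85 mas = 540.5 pc
M = m − 5 log₁₀ d + 5 = 13.27 − 5·2.7328 + 5 = 4.606
M − M_☉ = 4.606 − 4.83 = -0.224
L/L_☉ = 10^(−0.4 × -0.224) = 1.229

M ≈ 4.61; L/L_☉ ≈ 1.2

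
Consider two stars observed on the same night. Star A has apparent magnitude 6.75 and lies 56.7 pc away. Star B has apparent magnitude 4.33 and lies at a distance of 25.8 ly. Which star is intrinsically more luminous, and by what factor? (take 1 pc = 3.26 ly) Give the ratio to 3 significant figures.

Star A is more luminous, by a factor of 5.53.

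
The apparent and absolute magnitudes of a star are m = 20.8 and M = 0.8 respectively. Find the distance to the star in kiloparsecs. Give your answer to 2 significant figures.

μ = m − M = 20.000
m − M = 5 log₁₀ d − 5
log₁₀ d = (m − M)/5 + 1 = 5.0000
d = 10^5.0000 = 100000 pc
= 100.0 kpc

d ≈ 100 kpc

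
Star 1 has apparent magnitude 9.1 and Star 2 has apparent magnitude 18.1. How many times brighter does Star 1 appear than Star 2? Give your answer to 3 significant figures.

Δm = 9.1 − (18.1) = -9.0
Flux ratio = 10^(−0.4 Δm) = 10^(−0.4 × -9.0) = 10^3.600 = 3981

3980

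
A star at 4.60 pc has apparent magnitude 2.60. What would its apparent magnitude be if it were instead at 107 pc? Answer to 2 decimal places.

Flux ∝ 1/d², so Δm = 5 log₁₀(d₂/d₁) = 5 log₁₀(107/4.60) = 6.833
m₂ = m₁ + Δm = 2.60 + (6.833) = 9.433

m ≈ 9.43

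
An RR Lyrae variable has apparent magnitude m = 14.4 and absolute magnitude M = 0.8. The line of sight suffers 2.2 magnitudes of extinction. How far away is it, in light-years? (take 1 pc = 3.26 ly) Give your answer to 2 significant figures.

d ≈ 6200 ly

m − M = 5 log₁₀(d/10 pc) + A  ⇒  14.4 − (0.8) − 2.2 = 5 log₁₀(d/10)
11.400 = 5 log₁₀(d/10)
log₁₀ d = (m − M − A)/5 + 1 = 3.2800
d = 10^3.2800 = 1905 pc
= 6212 ly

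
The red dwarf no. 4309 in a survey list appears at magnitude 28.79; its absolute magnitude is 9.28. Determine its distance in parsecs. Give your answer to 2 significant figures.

d ≈ 80000 pc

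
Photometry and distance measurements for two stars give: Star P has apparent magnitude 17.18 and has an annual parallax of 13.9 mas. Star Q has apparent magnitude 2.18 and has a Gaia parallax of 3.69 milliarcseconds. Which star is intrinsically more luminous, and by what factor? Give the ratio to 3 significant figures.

Star Q is more luminous, by a factor of 1.42×10^7.

Star P: p = 13.9 mas = 0.0139″ → d = 1/p = 71.94 pc
Star P: M = m − 5 log₁₀ d + 5 = 17.18 − 5·1.8570 + 5 = 12.895
Star Q: p = 3.69 mas = 3.69×10^-3″ → d = 1/p = 271.0 pc
Star Q: M = m − 5 log₁₀ d + 5 = 2.18 − 5·2.4330 + 5 = -4.985
ΔM = M_P − M_Q = 12.895 − (-4.985) = 17.880; smaller M is more luminous → Star Q.
L ratio = 10^(0.4 |ΔM|) = 10^7.152 = 1.419×10^7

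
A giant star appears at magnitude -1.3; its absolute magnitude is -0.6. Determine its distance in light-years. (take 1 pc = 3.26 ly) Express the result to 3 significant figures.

d ≈ 23.6 ly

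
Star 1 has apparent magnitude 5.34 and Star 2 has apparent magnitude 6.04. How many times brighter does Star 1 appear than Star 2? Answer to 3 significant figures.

1.91

Δm = 5.34 − (6.04) = -0.70
Flux ratio = 10^(−0.4 Δm) = 10^(−0.4 × -0.70) = 10^0.280 = 1.905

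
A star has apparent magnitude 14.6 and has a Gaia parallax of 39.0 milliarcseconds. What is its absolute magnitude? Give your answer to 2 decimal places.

M ≈ 12.56

p = 39.0 mas = 0.0390″ → d = 1/p = 25.64 pc
5 log₁₀(d/10 pc) = 5 log₁₀(25.64) − 5 = 2.045
M = m − 5 log₁₀(d/10) = 14.6 − 2.045 = 12.555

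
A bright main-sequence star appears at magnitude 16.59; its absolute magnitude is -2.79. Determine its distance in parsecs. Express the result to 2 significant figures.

d ≈ 75000 pc

μ = m − M = 19.380
m − M = 5 log₁₀ d − 5
log₁₀ d = (m − M)/5 + 1 = 4.8760
d = 10^4.8760 = 75160 pc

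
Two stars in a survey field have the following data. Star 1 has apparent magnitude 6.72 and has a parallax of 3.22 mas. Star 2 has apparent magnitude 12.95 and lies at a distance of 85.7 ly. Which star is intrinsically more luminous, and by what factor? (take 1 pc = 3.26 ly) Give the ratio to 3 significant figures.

Star 1 is more luminous, by a factor of 43300.

Star 1: p = 3.22 mas = 3.22×10^-3″ → d = 1/p = 310.6 pc
Star 1: M = m − 5 log₁₀ d + 5 = 6.72 − 5·2.4921 + 5 = -0.741
Star 2: d = 85.7 ly / 3.26 = 26.29 pc
Star 2: M = m − 5 log₁₀ d + 5 = 12.95 − 5·1.4198 + 5 = 10.851
ΔM = M_1 − M_2 = -0.741 − (10.851) = -11.592; smaller M is more luminous → Star 1.
L ratio = 10^(0.4 |ΔM|) = 10^4.637 = 43330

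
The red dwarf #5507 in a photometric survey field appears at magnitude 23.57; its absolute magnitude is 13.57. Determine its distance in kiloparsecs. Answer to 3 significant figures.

Distance modulus: m − M = 23.57 − (13.57) = 10.000
m − M = 5 log₁₀ d − 5
log₁₀ d = (m − M)/5 + 1 = 3.0000
d = 10^3.0000 = 1000 pc
= 1.000 kpc

d ≈ 1.00 kpc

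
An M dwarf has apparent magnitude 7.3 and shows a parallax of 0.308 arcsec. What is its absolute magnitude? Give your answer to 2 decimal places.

M ≈ 9.74

d = 1/p = 1/0.308″ = 3.247 pc
5 log₁₀(d/10 pc) = 5 log₁₀(3.247) − 5 = -2.443
M = m − 5 log₁₀(d/10) = 7.3 + 2.443 = 9.743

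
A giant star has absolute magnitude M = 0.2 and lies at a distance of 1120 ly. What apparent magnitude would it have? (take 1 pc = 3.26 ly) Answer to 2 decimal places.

m ≈ 7.88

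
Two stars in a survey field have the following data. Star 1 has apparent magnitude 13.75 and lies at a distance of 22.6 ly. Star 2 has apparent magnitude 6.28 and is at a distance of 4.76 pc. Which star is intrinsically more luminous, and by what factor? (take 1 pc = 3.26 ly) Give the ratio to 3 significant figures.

Star 2 is more luminous, by a factor of 459.

Star 1: d = 22.6 ly / 3.26 = 6.933 pc
Star 1: M = m − 5 log₁₀ d + 5 = 13.75 − 5·0.8409 + 5 = 14.546
Star 2: M = m − 5 log₁₀ d + 5 = 6.28 − 5·0.6776 + 5 = 7.892
ΔM = M_1 − M_2 = 14.546 − (7.892) = 6.654; smaller M is more luminous → Star 2.
L ratio = 10^(0.4 |ΔM|) = 10^2.661 = 458.6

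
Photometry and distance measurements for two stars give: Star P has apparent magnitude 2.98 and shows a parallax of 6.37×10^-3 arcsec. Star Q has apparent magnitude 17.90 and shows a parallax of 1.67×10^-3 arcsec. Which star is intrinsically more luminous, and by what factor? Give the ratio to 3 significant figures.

Star P: d = 1/p = 1/6.37×10^-3″ = 157.0 pc
Star P: M = m − 5 log₁₀ d + 5 = 2.98 − 5·2.1959 + 5 = -2.999
Star Q: d = 1/p = 1/1.67×10^-3″ = 598.8 pc
Star Q: M = m − 5 log₁₀ d + 5 = 17.90 − 5·2.7773 + 5 = 9.014
ΔM = M_P − M_Q = -2.999 − (9.014) = -12.013; smaller M is more luminous → Star P.
L ratio = 10^(0.4 |ΔM|) = 10^4.805 = 63850

Star P is more luminous, by a factor of 63800.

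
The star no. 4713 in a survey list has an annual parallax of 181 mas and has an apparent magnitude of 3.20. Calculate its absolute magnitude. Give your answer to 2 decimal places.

M ≈ 4.49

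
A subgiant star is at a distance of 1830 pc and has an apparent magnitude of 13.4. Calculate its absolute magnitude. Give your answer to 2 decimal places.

5 log₁₀(d/10 pc) = 5 log₁₀(1830) − 5 = 11.312
M = m − 5 log₁₀(d/10) = 13.4 − 11.312 = 2.088

M ≈ 2.09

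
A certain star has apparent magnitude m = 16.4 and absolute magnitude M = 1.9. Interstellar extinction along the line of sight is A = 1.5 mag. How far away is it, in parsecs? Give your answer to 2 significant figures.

m − M = 5 log₁₀(d/10 pc) + A  ⇒  16.4 − (1.9) − 1.5 = 5 log₁₀(d/10)
13.000 = 5 log₁₀(d/10)
log₁₀ d = (m − M − A)/5 + 1 = 3.6000
d = 10^3.6000 = 3981 pc

d ≈ 4000 pc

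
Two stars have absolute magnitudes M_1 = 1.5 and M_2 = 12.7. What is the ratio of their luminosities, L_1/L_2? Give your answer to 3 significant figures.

L_1/L_2 ≈ 30200

ΔM = M_1 − M_2 = -11.2
L_1/L_2 = 10^(−0.4 ΔM) = 10^4.480 = 30200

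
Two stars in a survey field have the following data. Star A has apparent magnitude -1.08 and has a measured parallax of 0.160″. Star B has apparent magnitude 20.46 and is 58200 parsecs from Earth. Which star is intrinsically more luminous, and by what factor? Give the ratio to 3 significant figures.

Star A: d = 1/p = 1/0.160″ = 6.250 pc
Star A: M = m − 5 log₁₀ d + 5 = -1.08 − 5·0.7959 + 5 = -0.059
Star B: M = m − 5 log₁₀ d + 5 = 20.46 − 5·4.7649 + 5 = 1.635
ΔM = M_A − M_B = -0.059 − (1.635) = -1.695; smaller M is more luminous → Star A.
L ratio = 10^(0.4 |ΔM|) = 10^0.678 = 4.763

Star A is more luminous, by a factor of 4.76.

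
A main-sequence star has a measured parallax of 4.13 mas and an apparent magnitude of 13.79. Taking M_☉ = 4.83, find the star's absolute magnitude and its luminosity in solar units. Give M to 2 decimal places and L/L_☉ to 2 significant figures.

d = 1/p = 1000/4.13 mas = 242.1 pc
M = m − 5 log₁₀ d + 5 = 13.79 − 5·2.3840 + 5 = 6.870
M − M_☉ = 6.870 − 4.83 = 2.040
L/L_☉ = 10^(−0.4 × 2.040) = 0.1528

M ≈ 6.87; L/L_☉ ≈ 0.15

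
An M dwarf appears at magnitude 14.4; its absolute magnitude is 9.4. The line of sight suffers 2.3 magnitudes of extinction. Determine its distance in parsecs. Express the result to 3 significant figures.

d ≈ 34.7 pc

m − M = 5 log₁₀(d/10 pc) + A  ⇒  14.4 − (9.4) − 2.3 = 5 log₁₀(d/10)
2.700 = 5 log₁₀(d/10)
log₁₀ d = (m − M − A)/5 + 1 = 1.5400
d = 10^1.5400 = 34.67 pc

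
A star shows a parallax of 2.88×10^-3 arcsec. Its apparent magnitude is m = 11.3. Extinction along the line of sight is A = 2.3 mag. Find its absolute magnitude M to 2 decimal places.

d = 1/p = 1/2.88×10^-3″ = 347.2 pc
5 log₁₀(d/10 pc) = 5 log₁₀(347.2) − 5 = 7.703
M = m − 5 log₁₀(d/10) − A = 11.3 − 7.703 − 2.3 = 1.297

M ≈ 1.30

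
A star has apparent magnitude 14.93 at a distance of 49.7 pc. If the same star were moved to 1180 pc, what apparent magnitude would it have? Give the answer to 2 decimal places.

Flux ∝ 1/d², so Δm = 5 log₁₀(d₂/d₁) = 5 log₁₀(1180/49.7) = 6.878
m₂ = m₁ + Δm = 14.93 + (6.878) = 21.808

m ≈ 21.81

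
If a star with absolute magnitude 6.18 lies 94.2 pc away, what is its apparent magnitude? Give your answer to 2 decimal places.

m ≈ 11.05

m = M + 5 log₁₀ d − 5 = 6.18 + 5·1.9741 − 5 = 11.050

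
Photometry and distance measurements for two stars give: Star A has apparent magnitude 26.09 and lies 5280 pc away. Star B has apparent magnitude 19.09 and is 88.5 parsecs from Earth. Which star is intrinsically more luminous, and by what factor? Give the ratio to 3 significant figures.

Star A is more luminous, by a factor of 5.64.

Star A: M = m − 5 log₁₀ d + 5 = 26.09 − 5·3.7226 + 5 = 12.477
Star B: M = m − 5 log₁₀ d + 5 = 19.09 − 5·1.9469 + 5 = 14.355
ΔM = M_A − M_B = 12.477 − (14.355) = -1.878; smaller M is more luminous → Star A.
L ratio = 10^(0.4 |ΔM|) = 10^0.751 = 5.641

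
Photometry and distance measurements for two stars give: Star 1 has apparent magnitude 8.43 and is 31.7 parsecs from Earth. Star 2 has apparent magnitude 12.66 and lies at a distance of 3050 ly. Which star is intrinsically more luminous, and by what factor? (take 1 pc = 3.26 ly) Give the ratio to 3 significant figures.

Star 1: M = m − 5 log₁₀ d + 5 = 8.43 − 5·1.5011 + 5 = 5.925
Star 2: d = 3050 ly / 3.26 = 935.6 pc
Star 2: M = m − 5 log₁₀ d + 5 = 12.66 − 5·2.9711 + 5 = 2.805
ΔM = M_1 − M_2 = 5.925 − (2.805) = 3.120; smaller M is more luminous → Star 2.
L ratio = 10^(0.4 |ΔM|) = 10^1.248 = 17.70

Star 2 is more luminous, by a factor of 17.7.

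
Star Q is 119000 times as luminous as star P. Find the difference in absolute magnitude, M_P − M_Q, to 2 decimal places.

M_P − M_Q ≈ 12.69

Pogson: ΔM = −2.5 log₁₀(ratio) = −2.5 log₁₀(119000) = −2.5 × 5.0755 = -12.689
Star Q is brighter so has the smaller magnitude: M_P − M_Q is positive.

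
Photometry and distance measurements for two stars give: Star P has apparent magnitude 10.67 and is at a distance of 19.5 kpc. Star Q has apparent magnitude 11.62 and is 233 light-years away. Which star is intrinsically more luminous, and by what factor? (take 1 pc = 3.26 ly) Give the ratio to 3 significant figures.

Star P is more luminous, by a factor of 179000.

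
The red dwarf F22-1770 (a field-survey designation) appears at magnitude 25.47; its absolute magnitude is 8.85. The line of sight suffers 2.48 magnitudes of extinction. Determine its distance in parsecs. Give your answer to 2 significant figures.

d ≈ 6700 pc

m − M = 5 log₁₀(d/10 pc) + A  ⇒  25.47 − (8.85) − 2.48 = 5 log₁₀(d/10)
14.140 = 5 log₁₀(d/10)
log₁₀ d = (m − M − A)/5 + 1 = 3.8280
d = 10^3.8280 = 6730 pc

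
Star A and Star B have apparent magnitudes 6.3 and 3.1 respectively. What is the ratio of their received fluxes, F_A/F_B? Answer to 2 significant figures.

F_A/F_B ≈ 0.052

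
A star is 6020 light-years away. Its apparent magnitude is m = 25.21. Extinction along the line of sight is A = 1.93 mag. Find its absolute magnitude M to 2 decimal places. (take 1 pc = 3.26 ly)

M ≈ 11.95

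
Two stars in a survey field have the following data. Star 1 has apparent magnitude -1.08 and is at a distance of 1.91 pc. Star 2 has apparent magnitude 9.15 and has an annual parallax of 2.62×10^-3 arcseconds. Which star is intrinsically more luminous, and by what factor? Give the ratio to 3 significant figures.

Star 1: M = m − 5 log₁₀ d + 5 = -1.08 − 5·0.2810 + 5 = 2.515
Star 2: d = 1/p = 1/2.62×10^-3″ = 381.7 pc
Star 2: M = m − 5 log₁₀ d + 5 = 9.15 − 5·2.5817 + 5 = 1.242
ΔM = M_1 − M_2 = 2.515 − (1.242) = 1.273; smaller M is more luminous → Star 2.
L ratio = 10^(0.4 |ΔM|) = 10^0.509 = 3.231

Star 2 is more luminous, by a factor of 3.23.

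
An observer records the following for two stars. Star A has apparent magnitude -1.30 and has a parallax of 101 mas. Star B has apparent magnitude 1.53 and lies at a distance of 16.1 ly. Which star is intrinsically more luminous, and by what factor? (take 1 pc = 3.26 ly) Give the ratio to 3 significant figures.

Star A is more luminous, by a factor of 54.5.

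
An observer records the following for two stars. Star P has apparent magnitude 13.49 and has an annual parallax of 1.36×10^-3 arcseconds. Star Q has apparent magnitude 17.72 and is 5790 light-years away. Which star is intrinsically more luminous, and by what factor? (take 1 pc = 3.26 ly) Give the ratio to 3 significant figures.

Star P: d = 1/p = 1/1.36×10^-3″ = 735.3 pc
Star P: M = m − 5 log₁₀ d + 5 = 13.49 − 5·2.8665 + 5 = 4.158
Star Q: d = 5790 ly / 3.26 = 1776 pc
Star Q: M = m − 5 log₁₀ d + 5 = 17.72 − 5·3.2495 + 5 = 6.473
ΔM = M_P − M_Q = 4.158 − (6.473) = -2.315; smaller M is more luminous → Star P.
L ratio = 10^(0.4 |ΔM|) = 10^0.926 = 8.433

Star P is more luminous, by a factor of 8.43.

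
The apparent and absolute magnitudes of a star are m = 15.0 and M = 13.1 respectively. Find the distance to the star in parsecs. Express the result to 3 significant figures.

d ≈ 24.0 pc

μ = m − M = 1.900
m − M = 5 log₁₀ d − 5
log₁₀ d = (m − M)/5 + 1 = 1.3800
d = 10^1.3800 = 23.99 pc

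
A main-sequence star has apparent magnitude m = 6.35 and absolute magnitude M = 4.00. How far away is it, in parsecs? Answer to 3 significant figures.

μ = m − M = 2.350
m − M = 5 log₁₀ d − 5
log₁₀ d = (m − M)/5 + 1 = 1.4700
d = 10^1.4700 = 29.51 pc

d ≈ 29.5 pc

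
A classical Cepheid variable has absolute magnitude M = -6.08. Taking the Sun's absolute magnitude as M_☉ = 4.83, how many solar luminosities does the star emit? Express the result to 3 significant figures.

L/L_☉ ≈ 23100

M − M_☉ = -6.08 − 4.83 = -10.910
L/L_☉ = 10^(−0.4 (M − M_☉)) = 10^4.364 = 23120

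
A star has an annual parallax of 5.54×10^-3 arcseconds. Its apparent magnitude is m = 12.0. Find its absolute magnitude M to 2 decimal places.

d = 1/p = 1/5.54×10^-3″ = 180.5 pc
5 log₁₀(d/10 pc) = 5 log₁₀(180.5) − 5 = 6.282
M = m − 5 log₁₀(d/10) = 12.0 − 6.282 = 5.718

M ≈ 5.72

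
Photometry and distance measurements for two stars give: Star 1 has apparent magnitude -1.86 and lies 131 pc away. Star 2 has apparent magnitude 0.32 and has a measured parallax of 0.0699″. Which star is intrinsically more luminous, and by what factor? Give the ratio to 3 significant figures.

Star 1 is more luminous, by a factor of 624.

Star 1: M = m − 5 log₁₀ d + 5 = -1.86 − 5·2.1173 + 5 = -7.446
Star 2: d = 1/p = 1/0.0699″ = 14.31 pc
Star 2: M = m − 5 log₁₀ d + 5 = 0.32 − 5·1.1555 + 5 = -0.458
ΔM = M_1 − M_2 = -7.446 − (-0.458) = -6.989; smaller M is more luminous → Star 1.
L ratio = 10^(0.4 |ΔM|) = 10^2.795 = 624.4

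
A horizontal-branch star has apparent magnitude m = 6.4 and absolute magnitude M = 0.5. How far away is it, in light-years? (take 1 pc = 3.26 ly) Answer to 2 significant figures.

d ≈ 490 ly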